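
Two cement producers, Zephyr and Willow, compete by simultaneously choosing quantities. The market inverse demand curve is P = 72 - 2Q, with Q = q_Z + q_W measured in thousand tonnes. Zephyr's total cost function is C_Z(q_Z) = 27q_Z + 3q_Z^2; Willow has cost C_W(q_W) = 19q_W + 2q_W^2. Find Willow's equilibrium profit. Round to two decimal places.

Zephyr's profit: π_Z = (72 - 2Q)q_Z - (27q_Z + 3q_Z²). Setting ∂π_Z/∂q_Z = 0: 45 - 10q_Z - 2(q_W) = 0.
Willow's profit: π_W = (72 - 2Q)q_W - (19q_W + 2q_W²). Setting ∂π_W/∂q_W = 0: 53 - 8q_W - 2(q_Z) = 0.
Rearranging gives the reaction functions q_Z = (45 - 2q_W)/10 and q_W = (53 - 2q_Z)/8.
Solving the pair: q_Z = 127/38, q_W = 110/19.
Price P = 72 - 2·(347/38) = 1021/19.
Willow's profit: (1021/19)·(110/19) - 19·(110/19) - 2(110/19)² = 134.0720.

134.07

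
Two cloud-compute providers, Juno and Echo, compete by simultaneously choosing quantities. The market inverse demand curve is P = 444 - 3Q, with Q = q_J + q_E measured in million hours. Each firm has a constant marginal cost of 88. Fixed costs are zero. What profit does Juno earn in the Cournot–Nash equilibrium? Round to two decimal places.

A representative firm's profit is π_i = q_i(444 - 3Q) - 88q_i.
First-order condition (treating rivals' output as given): 356 - 6q_i - 3q_j = 0.
With identical firms every q_j equals q_i, so q_j = q_i and 356 = 9q_i, giving q_i = 356/9.
Price P = 444 - 3·(712/9) = 620/3.
Juno's profit: (620/3 - 88)·(356/9) = 4693.9259.

4693.93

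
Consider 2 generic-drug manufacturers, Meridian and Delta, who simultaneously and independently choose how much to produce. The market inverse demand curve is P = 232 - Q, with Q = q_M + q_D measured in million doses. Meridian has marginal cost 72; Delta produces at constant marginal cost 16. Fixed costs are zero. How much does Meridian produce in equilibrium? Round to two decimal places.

Meridian's profit: π_M = (232 - Q)q_M - (72q_M). Setting ∂π_M/∂q_M = 0: 160 - 2q_M - (q_D) = 0.
Delta's first-order condition: 216 - 2q_D - (q_M) = 0.
Rearranging gives the reaction functions q_M = (160 - q_D)/2 and q_D = (216 - q_M)/2.
Substituting one into the other gives q_M = 104/3 and q_D = 272/3.

34.67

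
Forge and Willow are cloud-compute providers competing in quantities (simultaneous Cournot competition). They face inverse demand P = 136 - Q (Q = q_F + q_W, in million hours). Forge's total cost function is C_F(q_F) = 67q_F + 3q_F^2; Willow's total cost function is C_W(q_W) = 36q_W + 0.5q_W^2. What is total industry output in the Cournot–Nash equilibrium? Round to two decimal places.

Forge's profit: π_F = (136 - Q)q_F - (67q_F + 3q_F²). Setting ∂π_F/∂q_F = 0: 69 - 8q_F - (q_W) = 0.
Willow's first-order condition: 100 - 3q_W - (q_F) = 0.
So q_F = (69 - q_W)/8 and q_W = (100 - q_F)/3.
Substituting one into the other gives q_F = 107/23 and q_W = 731/23.
Total output Q = 107/23 + 731/23 = 838/23.

36.43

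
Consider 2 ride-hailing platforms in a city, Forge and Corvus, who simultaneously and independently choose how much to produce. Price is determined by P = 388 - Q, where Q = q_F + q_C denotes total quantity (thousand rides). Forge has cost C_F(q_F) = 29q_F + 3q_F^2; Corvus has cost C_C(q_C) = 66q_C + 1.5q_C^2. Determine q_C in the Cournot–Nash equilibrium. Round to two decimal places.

Forge's profit: π_F = (388 - Q)q_F - (29q_F + 3q_F²). Setting ∂π_F/∂q_F = 0: 359 - 8q_F - (q_C) = 0.
Corvus's profit: π_C = (388 - Q)q_C - (66q_C + (3/2)q_C²). Setting ∂π_C/∂q_C = 0: 322 - 5q_C - (q_F) = 0.
So q_F = (359 - q_C)/8 and q_C = (322 - q_F)/5.
Substituting one into the other gives q_F = 491/13 and q_C = 739/13.

56.85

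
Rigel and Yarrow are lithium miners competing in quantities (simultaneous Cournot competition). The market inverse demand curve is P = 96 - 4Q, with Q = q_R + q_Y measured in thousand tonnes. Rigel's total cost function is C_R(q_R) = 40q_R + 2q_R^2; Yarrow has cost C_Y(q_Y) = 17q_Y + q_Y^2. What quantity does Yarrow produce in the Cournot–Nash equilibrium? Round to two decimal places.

Rigel's profit: π_R = (96 - 4Q)q_R - (40q_R + 2q_R²). Setting ∂π_R/∂q_R = 0: 56 - 12q_R - 4(q_Y) = 0.
Yarrow's profit: π_Y = (96 - 4Q)q_Y - (17q_Y + q_Y²). Setting ∂π_Y/∂q_Y = 0: 79 - 10q_Y - 4(q_R) = 0.
Rearranging gives the reaction functions q_R = (56 - 4q_Y)/12 and q_Y = (79 - 4q_R)/10.
Solving the pair: q_R = 61/26, q_Y = 181/26.

6.96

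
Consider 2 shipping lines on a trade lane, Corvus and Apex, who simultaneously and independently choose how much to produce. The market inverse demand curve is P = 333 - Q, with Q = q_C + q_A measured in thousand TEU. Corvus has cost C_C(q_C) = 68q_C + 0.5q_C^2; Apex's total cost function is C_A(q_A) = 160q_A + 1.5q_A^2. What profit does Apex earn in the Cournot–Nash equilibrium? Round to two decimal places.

Corvus's profit: π_C = (333 - Q)q_C - (68q_C + (1/2)q_C²). Setting ∂π_C/∂q_C = 0: 265 - 3q_C - (q_A) = 0.
Apex's first-order condition: 173 - 5q_A - (q_C) = 0.
Best responses: q_C = (265 - q_A)/3, q_A = (173 - q_C)/5.
Substituting one into the other gives q_C = 576/7 and q_A = 127/7.
Price P = 333 - 703/7 = 1628/7.
Apex's profit: (1628/7)·(127/7) - 160·(127/7) - (3/2)(127/7)² = 822.9082.

822.91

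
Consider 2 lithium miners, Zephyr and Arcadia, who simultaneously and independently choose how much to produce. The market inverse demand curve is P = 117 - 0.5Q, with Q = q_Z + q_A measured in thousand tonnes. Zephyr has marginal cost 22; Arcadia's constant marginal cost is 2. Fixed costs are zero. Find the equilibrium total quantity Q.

140

Zephyr's profit: π_Z = (117 - 0.5Q)q_Z - (22q_Z). Setting ∂π_Z/∂q_Z = 0: 95 - q_Z - (1/2)(q_A) = 0.
Arcadia's first-order condition: 115 - q_A - (1/2)(q_Z) = 0.
Rearranging gives the reaction functions q_Z = (95 - (1/2)q_A) and q_A = (115 - (1/2)q_Z).
Solving the pair: q_Z = 50, q_A = 90.
Total output Q = 50 + 90 = 140.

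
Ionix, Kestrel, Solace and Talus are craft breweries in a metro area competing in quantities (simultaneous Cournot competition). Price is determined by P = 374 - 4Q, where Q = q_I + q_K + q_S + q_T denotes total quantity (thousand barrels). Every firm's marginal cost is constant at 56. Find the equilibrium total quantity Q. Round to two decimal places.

A representative firm's profit is π_i = q_i(374 - 4Q) - 56q_i.
Setting ∂π_i/∂q_i = 0 with rivals' quantities fixed: 318 - 8q_i - 4·Σ_{j≠i} q_j = 0.
With identical firms every q_j equals q_i, so Σ_{j≠i} q_j = 3q_i and 318 = 20q_i, giving q_i = 159/10.
Total output Q = 159/10 + 159/10 + 159/10 + 159/10 = 318/5.

63.60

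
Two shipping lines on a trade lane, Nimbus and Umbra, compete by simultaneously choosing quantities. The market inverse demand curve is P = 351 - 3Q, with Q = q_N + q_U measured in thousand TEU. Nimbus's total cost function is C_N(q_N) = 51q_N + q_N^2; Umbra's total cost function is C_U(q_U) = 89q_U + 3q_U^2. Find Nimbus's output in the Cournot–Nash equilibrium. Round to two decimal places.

Nimbus's profit: π_N = (351 - 3Q)q_N - (51q_N + q_N²). Setting ∂π_N/∂q_N = 0: 300 - 8q_N - 3(q_U) = 0.
Umbra's first-order condition: 262 - 12q_U - 3(q_N) = 0.
Best responses: q_N = (300 - 3q_U)/8, q_U = (262 - 3q_N)/12.
Substituting one into the other gives q_N = 938/29 and q_U = 1196/87.

32.34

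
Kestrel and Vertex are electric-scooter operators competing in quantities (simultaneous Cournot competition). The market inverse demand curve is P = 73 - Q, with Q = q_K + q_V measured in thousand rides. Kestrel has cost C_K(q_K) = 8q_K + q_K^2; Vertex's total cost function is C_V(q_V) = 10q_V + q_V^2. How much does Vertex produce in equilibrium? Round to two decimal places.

Kestrel's profit: π_K = (73 - Q)q_K - (8q_K + q_K²). Setting ∂π_K/∂q_K = 0: 65 - 4q_K - (q_V) = 0.
Vertex's first-order condition: 63 - 4q_V - (q_K) = 0.
Rearranging gives the reaction functions q_K = (65 - q_V)/4 and q_V = (63 - q_K)/4.
Solving the pair: q_K = 197/15, q_V = 187/15.

12.47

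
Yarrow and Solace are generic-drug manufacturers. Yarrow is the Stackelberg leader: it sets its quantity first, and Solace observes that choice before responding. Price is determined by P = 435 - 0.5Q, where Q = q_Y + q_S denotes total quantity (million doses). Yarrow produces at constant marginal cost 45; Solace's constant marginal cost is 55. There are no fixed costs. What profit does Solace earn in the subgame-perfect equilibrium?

16200

Solve by backward induction. Given q_Y, the follower Solace maximises π_S = (435 - (1/2)q_Y - (1/2)q_S)q_S - 55q_S.
Follower FOC: 380 - (1/2)q_Y - q_S = 0, so q_S(q_Y) = (380 - (1/2)q_Y).
Yarrow substitutes q_S(q_Y) into its own profit: π_Y = q_Y(435 - (1/2)q_Y - (380 - (1/2)q_Y)/2) - 45q_Y = (245 - (1/4)q_Y)q_Y - 45q_Y.
Leader FOC: 200 - (1/2)q_Y = 0, so q_Y = 400.
Then q_S = (380 - (1/2)·400) = 180.
Price P = 435 - (1/2)·580 = 145.
Solace's profit: (145 - 55)·180 = 16200.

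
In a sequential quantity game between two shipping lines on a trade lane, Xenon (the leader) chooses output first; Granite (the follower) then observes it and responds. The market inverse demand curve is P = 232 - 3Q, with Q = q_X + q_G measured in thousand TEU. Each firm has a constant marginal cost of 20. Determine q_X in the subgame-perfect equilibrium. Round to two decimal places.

The follower Granite best-responds to any q_X: π_G = (232 - 3Q)q_G - 20q_G.
Setting the follower's marginal profit to zero, 212 - 3q_X - 6q_G = 0, i.e. q_G = (212 - 3q_X)/6.
Xenon substitutes q_G(q_X) into its own profit: π_X = q_X(232 - 3q_X - (212 - 3q_X)/2) - 20q_X = (126 - (3/2)q_X)q_X - 20q_X.
The leader's first-order condition 106 - 3q_X = 0 yields q_X = 106/3.
Then q_G = (212 - 3·(106/3))/6 = 53/3.

35.33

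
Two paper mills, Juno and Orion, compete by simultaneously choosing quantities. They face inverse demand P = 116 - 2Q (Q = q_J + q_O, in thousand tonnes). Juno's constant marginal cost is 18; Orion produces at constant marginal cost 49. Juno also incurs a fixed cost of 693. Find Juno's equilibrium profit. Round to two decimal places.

231.50

Juno's profit: π_J = (116 - 2Q)q_J - (18q_J). Setting ∂π_J/∂q_J = 0: 98 - 4q_J - 2(q_O) = 0.
Orion's first-order condition: 67 - 4q_O - 2(q_J) = 0.
So q_J = (98 - 2q_O)/4 and q_O = (67 - 2q_J)/4.
Solving the pair: q_J = 43/2, q_O = 6.
Price P = 116 - 2·(55/2) = 61.
Juno's profit: (61 - 18)·(43/2) - 693 = 463/2.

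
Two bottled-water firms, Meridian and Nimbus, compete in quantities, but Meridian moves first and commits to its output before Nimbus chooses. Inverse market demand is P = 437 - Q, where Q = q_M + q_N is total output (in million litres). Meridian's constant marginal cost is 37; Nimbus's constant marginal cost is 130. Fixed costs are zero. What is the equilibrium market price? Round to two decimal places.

160.25

The follower Nimbus best-responds to any q_M: π_N = (437 - Q)q_N - 130q_N.
Follower FOC: 307 - q_M - 2q_N = 0, so q_N(q_M) = (307 - q_M)/2.
Meridian substitutes q_N(q_M) into its own profit: π_M = q_M(437 - q_M - (307 - q_M)/2) - 37q_M = (567/2 - (1/2)q_M)q_M - 37q_M.
Leader FOC: 493/2 - q_M = 0, so q_M = 493/2.
Then q_N = (307 - 493/2)/2 = 121/4.
Total output Q = 1107/4, so price P = 437 - 1107/4 = 641/4.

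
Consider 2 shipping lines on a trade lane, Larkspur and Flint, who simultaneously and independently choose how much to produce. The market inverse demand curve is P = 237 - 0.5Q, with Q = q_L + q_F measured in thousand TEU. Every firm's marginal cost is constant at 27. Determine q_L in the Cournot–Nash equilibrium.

Each firm earns π_i = (237 - 0.5Q)q_i - 27q_i.
First-order condition (treating rivals' output as given): 210 - q_i - (1/2)q_j = 0.
With identical firms every q_j equals q_i, so q_j = q_i and 210 = (3/2)q_i, giving q_i = 140.

140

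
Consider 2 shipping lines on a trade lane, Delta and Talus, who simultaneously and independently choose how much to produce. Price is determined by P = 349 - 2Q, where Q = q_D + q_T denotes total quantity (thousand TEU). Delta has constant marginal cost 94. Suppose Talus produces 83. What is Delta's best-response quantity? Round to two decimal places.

With the rival's output fixed at 83, Delta's profit is π_D = (349 - 2·83 - 2q_D)q_D - (94q_D) = (183 - 2q_D)q_D - (94q_D).
∂π_D/∂q_D = 89 - 4q_D = 0, so q_D = 89/4.

22.25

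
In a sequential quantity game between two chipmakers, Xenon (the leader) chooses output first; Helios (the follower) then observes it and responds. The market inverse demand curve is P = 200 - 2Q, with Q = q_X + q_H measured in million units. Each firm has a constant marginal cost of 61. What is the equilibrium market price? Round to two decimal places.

95.75

The follower Helios best-responds to any q_X: π_H = (200 - 2Q)q_H - 61q_H.
∂π_H/∂q_H = 139 - 2q_X - 4q_H = 0 gives the reaction function q_H = (139 - 2q_X)/4.
Xenon substitutes q_H(q_X) into its own profit: π_X = q_X(200 - 2q_X - (139 - 2q_X)/2) - 61q_X = (261/2 - q_X)q_X - 61q_X.
Maximising: ∂π_X/∂q_X = 139/2 - 2q_X = 0, giving q_X = 139/4.
Then q_H = (139 - 2·(139/4))/4 = 139/8.
Total output Q = 417/8, so price P = 200 - 2·(417/8) = 383/4.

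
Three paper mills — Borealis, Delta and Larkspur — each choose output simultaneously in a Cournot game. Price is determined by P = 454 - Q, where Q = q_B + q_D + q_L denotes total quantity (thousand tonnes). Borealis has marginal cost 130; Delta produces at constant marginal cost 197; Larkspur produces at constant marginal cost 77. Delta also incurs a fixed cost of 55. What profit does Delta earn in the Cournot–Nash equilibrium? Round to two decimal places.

Borealis's profit: π_B = (454 - Q)q_B - (130q_B). Setting ∂π_B/∂q_B = 0: 324 - 2q_B - (q_D + q_L) = 0.
Delta's first-order condition: 257 - 2q_D - (q_B + q_L) = 0.
Larkspur's first-order condition: 377 - 2q_L - (q_B + q_D) = 0.
Adding the 3 first-order conditions: 958 − 4Q = 0, so Q = 479/2.
Back-substituting: q_B = (324 − 479/2) = 169/2, q_D = (257 − 479/2) = 35/2, q_L = (377 − 479/2) = 275/2.
Price P = 454 - 479/2 = 429/2.
Delta's profit: (429/2 - 197)·(35/2) - 55 = 1005/4.

251.25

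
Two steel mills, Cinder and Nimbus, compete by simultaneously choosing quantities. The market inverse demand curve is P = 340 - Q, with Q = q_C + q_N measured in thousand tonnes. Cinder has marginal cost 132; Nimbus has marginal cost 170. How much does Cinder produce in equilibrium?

Cinder's profit: π_C = (340 - Q)q_C - (132q_C). Setting ∂π_C/∂q_C = 0: 208 - 2q_C - (q_N) = 0.
Nimbus's profit: π_N = (340 - Q)q_N - (170q_N). Setting ∂π_N/∂q_N = 0: 170 - 2q_N - (q_C) = 0.
So q_C = (208 - q_N)/2 and q_N = (170 - q_C)/2.
Solving the pair: q_C = 82, q_N = 44.

82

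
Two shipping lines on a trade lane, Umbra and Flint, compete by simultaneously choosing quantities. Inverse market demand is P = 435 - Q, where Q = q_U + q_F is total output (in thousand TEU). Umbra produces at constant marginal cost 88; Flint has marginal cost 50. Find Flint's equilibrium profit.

Umbra's profit: π_U = (435 - Q)q_U - (88q_U). Setting ∂π_U/∂q_U = 0: 347 - 2q_U - (q_F) = 0.
Flint's first-order condition: 385 - 2q_F - (q_U) = 0.
So q_U = (347 - q_F)/2 and q_F = (385 - q_U)/2.
Solving the pair: q_U = 103, q_F = 141.
Price P = 435 - 244 = 191.
Flint's profit: (191 - 50)·141 = 19881.

19881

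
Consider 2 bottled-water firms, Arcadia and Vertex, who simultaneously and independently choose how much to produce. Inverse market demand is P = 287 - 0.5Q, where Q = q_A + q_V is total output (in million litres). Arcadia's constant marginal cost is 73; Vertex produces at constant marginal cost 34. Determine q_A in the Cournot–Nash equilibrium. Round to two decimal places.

116.67

Arcadia's profit: π_A = (287 - 0.5Q)q_A - (73q_A). Setting ∂π_A/∂q_A = 0: 214 - q_A - (1/2)(q_V) = 0.
Vertex's first-order condition: 253 - q_V - (1/2)(q_A) = 0.
Rearranging gives the reaction functions q_A = (214 - (1/2)q_V) and q_V = (253 - (1/2)q_A).
Substituting one into the other gives q_A = 350/3 and q_V = 584/3.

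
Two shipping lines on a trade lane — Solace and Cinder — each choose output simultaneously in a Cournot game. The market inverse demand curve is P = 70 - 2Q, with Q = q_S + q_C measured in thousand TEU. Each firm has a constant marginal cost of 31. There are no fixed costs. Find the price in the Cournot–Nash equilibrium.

44

A representative firm's profit is π_i = q_i(70 - 2Q) - 31q_i.
First-order condition (treating rivals' output as given): 39 - 4q_i - 2q_j = 0.
With identical firms every q_j equals q_i, so q_j = q_i and 39 = 6q_i, giving q_i = 13/2.
Total output Q = 13, so price P = 70 - 2·13 = 44.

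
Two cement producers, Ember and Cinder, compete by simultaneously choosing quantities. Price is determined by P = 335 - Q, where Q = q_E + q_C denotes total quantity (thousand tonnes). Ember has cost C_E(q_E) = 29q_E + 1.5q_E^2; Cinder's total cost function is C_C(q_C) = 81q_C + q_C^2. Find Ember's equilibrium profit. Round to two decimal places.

Ember's profit: π_E = (335 - Q)q_E - (29q_E + (3/2)q_E²). Setting ∂π_E/∂q_E = 0: 306 - 5q_E - (q_C) = 0.
Cinder's first-order condition: 254 - 4q_C - (q_E) = 0.
So q_E = (306 - q_C)/5 and q_C = (254 - q_E)/4.
Solving the pair: q_E = 970/19, q_C = 964/19.
Price P = 335 - 1934/19 = 233.2105.
Ember's profit: 233.2105·(970/19) - 29·(970/19) - (3/2)(970/19)² = 6515.9280.

6515.93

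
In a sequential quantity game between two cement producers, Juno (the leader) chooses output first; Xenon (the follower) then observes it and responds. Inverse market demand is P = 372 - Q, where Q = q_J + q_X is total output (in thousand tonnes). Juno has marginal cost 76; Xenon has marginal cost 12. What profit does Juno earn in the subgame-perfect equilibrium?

6728

Solve by backward induction. Given q_J, the follower Xenon maximises π_X = (372 - q_J - q_X)q_X - 12q_X.
Setting the follower's marginal profit to zero, 360 - q_J - 2q_X = 0, i.e. q_X = (360 - q_J)/2.
Juno substitutes q_X(q_J) into its own profit: π_J = q_J(372 - q_J - (360 - q_J)/2) - 76q_J = (192 - (1/2)q_J)q_J - 76q_J.
Maximising: ∂π_J/∂q_J = 116 - q_J = 0, giving q_J = 116.
Then q_X = (360 - 116)/2 = 122.
Price P = 372 - 238 = 134.
Juno's profit: (134 - 76)·116 = 6728.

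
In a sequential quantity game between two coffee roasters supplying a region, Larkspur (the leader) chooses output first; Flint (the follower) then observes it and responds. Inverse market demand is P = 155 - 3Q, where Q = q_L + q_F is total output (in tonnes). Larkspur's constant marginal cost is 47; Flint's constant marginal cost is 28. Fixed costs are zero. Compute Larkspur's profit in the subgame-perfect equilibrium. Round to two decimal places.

330.04

Solve by backward induction. Given q_L, the follower Flint maximises π_F = (155 - 3q_L - 3q_F)q_F - 28q_F.
Setting the follower's marginal profit to zero, 127 - 3q_L - 6q_F = 0, i.e. q_F = (127 - 3q_L)/6.
Larkspur substitutes q_F(q_L) into its own profit: π_L = q_L(155 - 3q_L - (127 - 3q_L)/2) - 47q_L = (183/2 - (3/2)q_L)q_L - 47q_L.
The leader's first-order condition 89/2 - 3q_L = 0 yields q_L = 89/6.
Then q_F = (127 - 3·(89/6))/6 = 55/4.
Price P = 155 - 3·(343/12) = 277/4.
Larkspur's profit: (277/4 - 47)·(89/6) = 330.0417.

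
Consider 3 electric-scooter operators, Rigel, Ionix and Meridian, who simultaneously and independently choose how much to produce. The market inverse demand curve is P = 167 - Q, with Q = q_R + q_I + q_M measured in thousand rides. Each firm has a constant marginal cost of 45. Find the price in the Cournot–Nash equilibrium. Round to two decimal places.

75.50

A representative firm's profit is π_i = q_i(167 - Q) - 45q_i.
First-order condition (treating rivals' output as given): 122 - 2q_i - Σ_{j≠i} q_j = 0.
By symmetry each firm produces the same amount; substituting Σ_{j≠i} q_j = 2q_i yields q_i = 122/4 = 61/2.
Total output Q = 183/2, so price P = 167 - 183/2 = 151/2.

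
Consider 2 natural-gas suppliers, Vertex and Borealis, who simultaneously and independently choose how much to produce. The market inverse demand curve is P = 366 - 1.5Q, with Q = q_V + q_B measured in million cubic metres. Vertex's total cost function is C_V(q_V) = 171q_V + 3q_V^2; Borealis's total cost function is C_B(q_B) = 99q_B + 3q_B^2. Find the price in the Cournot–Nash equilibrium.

Vertex's profit: π_V = (366 - 1.5Q)q_V - (171q_V + 3q_V²). Setting ∂π_V/∂q_V = 0: 195 - 9q_V - (3/2)(q_B) = 0.
Borealis's profit: π_B = (366 - 1.5Q)q_B - (99q_B + 3q_B²). Setting ∂π_B/∂q_B = 0: 267 - 9q_B - (3/2)(q_V) = 0.
Best responses: q_V = (195 - (3/2)q_B)/9, q_B = (267 - (3/2)q_V)/9.
Solving the pair: q_V = 86/5, q_B = 134/5.
Total output Q = 44, so price P = 366 - (3/2)·44 = 300.

300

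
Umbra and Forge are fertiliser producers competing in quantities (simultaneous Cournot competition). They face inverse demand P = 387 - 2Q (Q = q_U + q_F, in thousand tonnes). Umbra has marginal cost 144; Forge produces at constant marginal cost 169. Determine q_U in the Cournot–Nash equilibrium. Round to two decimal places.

Umbra's profit: π_U = (387 - 2Q)q_U - (144q_U). Setting ∂π_U/∂q_U = 0: 243 - 4q_U - 2(q_F) = 0.
Forge's profit: π_F = (387 - 2Q)q_F - (169q_F). Setting ∂π_F/∂q_F = 0: 218 - 4q_F - 2(q_U) = 0.
So q_U = (243 - 2q_F)/4 and q_F = (218 - 2q_U)/4.
Substituting one into the other gives q_U = 134/3 and q_F = 193/6.

44.67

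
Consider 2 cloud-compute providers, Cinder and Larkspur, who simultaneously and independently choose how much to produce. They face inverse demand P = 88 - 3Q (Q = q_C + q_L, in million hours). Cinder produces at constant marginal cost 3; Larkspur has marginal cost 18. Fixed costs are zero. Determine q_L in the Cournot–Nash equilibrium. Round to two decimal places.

6.11

Cinder's profit: π_C = (88 - 3Q)q_C - (3q_C). Setting ∂π_C/∂q_C = 0: 85 - 6q_C - 3(q_L) = 0.
Larkspur's first-order condition: 70 - 6q_L - 3(q_C) = 0.
Best responses: q_C = (85 - 3q_L)/6, q_L = (70 - 3q_C)/6.
Substituting one into the other gives q_C = 100/9 and q_L = 55/9.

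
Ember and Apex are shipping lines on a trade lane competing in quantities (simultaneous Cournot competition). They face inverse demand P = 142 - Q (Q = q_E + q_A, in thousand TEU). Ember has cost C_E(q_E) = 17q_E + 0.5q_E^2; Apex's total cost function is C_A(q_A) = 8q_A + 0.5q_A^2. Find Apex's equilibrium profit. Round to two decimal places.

1798.34

Ember's profit: π_E = (142 - Q)q_E - (17q_E + (1/2)q_E²). Setting ∂π_E/∂q_E = 0: 125 - 3q_E - (q_A) = 0.
Apex's first-order condition: 134 - 3q_A - (q_E) = 0.
Best responses: q_E = (125 - q_A)/3, q_A = (134 - q_E)/3.
Substituting one into the other gives q_E = 241/8 and q_A = 277/8.
Price P = 142 - 259/4 = 309/4.
Apex's profit: (309/4)·(277/8) - 8·(277/8) - (1/2)(277/8)² = 1798.3359.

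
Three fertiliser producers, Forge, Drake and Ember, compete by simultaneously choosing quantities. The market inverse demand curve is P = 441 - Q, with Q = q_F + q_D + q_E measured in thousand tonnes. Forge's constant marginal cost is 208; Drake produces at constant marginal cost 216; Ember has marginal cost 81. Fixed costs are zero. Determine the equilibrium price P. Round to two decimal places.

Forge's profit: π_F = (441 - Q)q_F - (208q_F). Setting ∂π_F/∂q_F = 0: 233 - 2q_F - (q_D + q_E) = 0.
Drake's first-order condition: 225 - 2q_D - (q_F + q_E) = 0.
Ember's first-order condition: 360 - 2q_E - (q_F + q_D) = 0.
Summing all 3 equations gives 818 − 4Q = 0, hence Q = 409/2.
Back-substituting: q_F = (233 − 409/2) = 57/2, q_D = (225 − 409/2) = 41/2, q_E = (360 − 409/2) = 311/2.
Total output Q = 409/2, so price P = 441 - 409/2 = 473/2.

236.50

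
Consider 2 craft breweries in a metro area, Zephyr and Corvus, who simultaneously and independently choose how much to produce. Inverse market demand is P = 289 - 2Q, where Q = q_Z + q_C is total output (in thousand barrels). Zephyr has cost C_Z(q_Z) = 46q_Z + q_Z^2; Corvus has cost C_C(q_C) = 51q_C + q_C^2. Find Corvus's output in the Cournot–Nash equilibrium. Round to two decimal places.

29.44

Zephyr's profit: π_Z = (289 - 2Q)q_Z - (46q_Z + q_Z²). Setting ∂π_Z/∂q_Z = 0: 243 - 6q_Z - 2(q_C) = 0.
Corvus's profit: π_C = (289 - 2Q)q_C - (51q_C + q_C²). Setting ∂π_C/∂q_C = 0: 238 - 6q_C - 2(q_Z) = 0.
Best responses: q_Z = (243 - 2q_C)/6, q_C = (238 - 2q_Z)/6.
Solving the pair: q_Z = 491/16, q_C = 471/16.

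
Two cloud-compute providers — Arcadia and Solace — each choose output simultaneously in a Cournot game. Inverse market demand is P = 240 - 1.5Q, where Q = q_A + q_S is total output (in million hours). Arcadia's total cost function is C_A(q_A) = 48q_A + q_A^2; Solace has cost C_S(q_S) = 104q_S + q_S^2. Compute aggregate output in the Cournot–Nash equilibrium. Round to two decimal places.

50.46

Arcadia's profit: π_A = (240 - 1.5Q)q_A - (48q_A + q_A²). Setting ∂π_A/∂q_A = 0: 192 - 5q_A - (3/2)(q_S) = 0.
Solace's first-order condition: 136 - 5q_S - (3/2)(q_A) = 0.
Rearranging gives the reaction functions q_A = (192 - (3/2)q_S)/5 and q_S = (136 - (3/2)q_A)/5.
Solving the pair: q_A = 432/13, q_S = 224/13.
Total output Q = 432/13 + 224/13 = 656/13.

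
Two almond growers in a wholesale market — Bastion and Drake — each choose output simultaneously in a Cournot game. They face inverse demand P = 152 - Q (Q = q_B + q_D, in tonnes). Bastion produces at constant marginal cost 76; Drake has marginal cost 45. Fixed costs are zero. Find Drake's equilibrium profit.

Bastion's profit: π_B = (152 - Q)q_B - (76q_B). Setting ∂π_B/∂q_B = 0: 76 - 2q_B - (q_D) = 0.
Drake's profit: π_D = (152 - Q)q_D - (45q_D). Setting ∂π_D/∂q_D = 0: 107 - 2q_D - (q_B) = 0.
Best responses: q_B = (76 - q_D)/2, q_D = (107 - q_B)/2.
Solving the pair: q_B = 15, q_D = 46.
Price P = 152 - 61 = 91.
Drake's profit: (91 - 45)·46 = 2116.

2116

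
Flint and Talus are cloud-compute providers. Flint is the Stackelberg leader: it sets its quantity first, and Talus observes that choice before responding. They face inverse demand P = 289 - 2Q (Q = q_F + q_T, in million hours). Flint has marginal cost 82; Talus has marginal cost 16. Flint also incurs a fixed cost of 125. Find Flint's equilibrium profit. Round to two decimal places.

1117.56

Solve by backward induction. Given q_F, the follower Talus maximises π_T = (289 - 2q_F - 2q_T)q_T - 16q_T.
Follower FOC: 273 - 2q_F - 4q_T = 0, so q_T(q_F) = (273 - 2q_F)/4.
Flint substitutes q_T(q_F) into its own profit: π_F = q_F(289 - 2q_F - (273 - 2q_F)/2) - 82q_F = (305/2 - q_F)q_F - 82q_F.
Leader FOC: 141/2 - 2q_F = 0, so q_F = 141/4.
Then q_T = (273 - 2·(141/4))/4 = 405/8.
Price P = 289 - 2·(687/8) = 469/4.
Flint's profit: (469/4 - 82)·(141/4) - 125 = 1117.5625.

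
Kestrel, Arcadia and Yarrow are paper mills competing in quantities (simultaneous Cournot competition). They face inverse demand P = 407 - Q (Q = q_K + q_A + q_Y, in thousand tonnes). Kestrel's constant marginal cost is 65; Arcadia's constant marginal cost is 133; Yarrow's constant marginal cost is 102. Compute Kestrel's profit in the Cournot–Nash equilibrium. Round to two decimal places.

12488.06

Kestrel's profit: π_K = (407 - Q)q_K - (65q_K). Setting ∂π_K/∂q_K = 0: 342 - 2q_K - (q_A + q_Y) = 0.
Arcadia's first-order condition: 274 - 2q_A - (q_K + q_Y) = 0.
Yarrow's profit: π_Y = (407 - Q)q_Y - (102q_Y). Setting ∂π_Y/∂q_Y = 0: 305 - 2q_Y - (q_K + q_A) = 0.
Summing all 3 equations gives 921 − 4Q = 0, hence Q = 921/4.
Back-substituting: q_K = (342 − 921/4) = 447/4, q_A = (274 − 921/4) = 175/4, q_Y = (305 − 921/4) = 299/4.
Price P = 407 - 921/4 = 707/4.
Kestrel's profit: (707/4 - 65)·(447/4) = 12488.0625.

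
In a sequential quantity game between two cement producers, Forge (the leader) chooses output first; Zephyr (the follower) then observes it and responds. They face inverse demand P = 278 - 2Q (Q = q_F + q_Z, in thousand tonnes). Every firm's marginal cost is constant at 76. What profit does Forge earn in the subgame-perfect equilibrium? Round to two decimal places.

2550.25

The follower Zephyr best-responds to any q_F: π_Z = (278 - 2Q)q_Z - 76q_Z.
Follower FOC: 202 - 2q_F - 4q_Z = 0, so q_Z(q_F) = (202 - 2q_F)/4.
Forge substitutes q_Z(q_F) into its own profit: π_F = q_F(278 - 2q_F - (202 - 2q_F)/2) - 76q_F = (177 - q_F)q_F - 76q_F.
Maximising: ∂π_F/∂q_F = 101 - 2q_F = 0, giving q_F = 101/2.
Then q_Z = (202 - 2·(101/2))/4 = 101/4.
Price P = 278 - 2·(303/4) = 253/2.
Forge's profit: (253/2 - 76)·(101/2) = 2550.2500.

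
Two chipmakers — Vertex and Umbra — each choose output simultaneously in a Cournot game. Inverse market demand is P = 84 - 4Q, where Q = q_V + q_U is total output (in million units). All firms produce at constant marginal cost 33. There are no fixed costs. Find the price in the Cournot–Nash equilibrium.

50

A representative firm's profit is π_i = q_i(84 - 4Q) - 33q_i.
First-order condition (treating rivals' output as given): 51 - 8q_i - 4q_j = 0.
With identical firms every q_j equals q_i, so q_j = q_i and 51 = 12q_i, giving q_i = 17/4.
Total output Q = 17/2, so price P = 84 - 4·(17/2) = 50.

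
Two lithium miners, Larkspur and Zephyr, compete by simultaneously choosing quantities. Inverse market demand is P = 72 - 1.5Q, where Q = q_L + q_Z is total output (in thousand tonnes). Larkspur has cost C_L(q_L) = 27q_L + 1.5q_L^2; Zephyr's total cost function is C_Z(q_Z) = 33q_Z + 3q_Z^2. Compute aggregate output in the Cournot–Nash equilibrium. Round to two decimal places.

9.91

Larkspur's profit: π_L = (72 - 1.5Q)q_L - (27q_L + (3/2)q_L²). Setting ∂π_L/∂q_L = 0: 45 - 6q_L - (3/2)(q_Z) = 0.
Zephyr's profit: π_Z = (72 - 1.5Q)q_Z - (33q_Z + 3q_Z²). Setting ∂π_Z/∂q_Z = 0: 39 - 9q_Z - (3/2)(q_L) = 0.
So q_L = (45 - (3/2)q_Z)/6 and q_Z = (39 - (3/2)q_L)/9.
Solving the pair: q_L = 154/23, q_Z = 74/23.
Total output Q = 154/23 + 74/23 = 228/23.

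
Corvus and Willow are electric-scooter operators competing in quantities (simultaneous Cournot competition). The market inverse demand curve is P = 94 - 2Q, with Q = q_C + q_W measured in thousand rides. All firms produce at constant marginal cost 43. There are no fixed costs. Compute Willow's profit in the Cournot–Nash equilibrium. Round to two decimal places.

144.50

Each firm earns π_i = (94 - 2Q)q_i - 43q_i.
First-order condition (treating rivals' output as given): 51 - 4q_i - 2q_j = 0.
With identical firms every q_j equals q_i, so q_j = q_i and 51 = 6q_i, giving q_i = 17/2.
Price P = 94 - 2·17 = 60.
Willow's profit: (60 - 43)·(17/2) = 289/2.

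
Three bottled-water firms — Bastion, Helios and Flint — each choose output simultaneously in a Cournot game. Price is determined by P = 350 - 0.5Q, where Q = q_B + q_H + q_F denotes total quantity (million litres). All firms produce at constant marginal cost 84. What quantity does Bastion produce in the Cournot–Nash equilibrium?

A representative firm's profit is π_i = q_i(350 - 0.5Q) - 84q_i.
First-order condition (treating rivals' output as given): 266 - q_i - (1/2)·Σ_{j≠i} q_j = 0.
With identical firms every q_j equals q_i, so Σ_{j≠i} q_j = 2q_i and 266 = 2q_i, giving q_i = 133.

133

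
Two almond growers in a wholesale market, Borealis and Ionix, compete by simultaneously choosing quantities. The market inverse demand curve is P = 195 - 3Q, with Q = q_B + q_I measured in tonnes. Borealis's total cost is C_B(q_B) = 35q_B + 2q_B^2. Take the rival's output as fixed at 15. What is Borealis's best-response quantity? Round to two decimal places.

With the rival's output fixed at 15, Borealis's profit is π_B = (195 - 3·15 - 3q_B)q_B - (35q_B + 2q_B²) = (150 - 3q_B)q_B - (35q_B + 2q_B²).
∂π_B/∂q_B = 115 - 10q_B = 0, so q_B = 23/2.

11.50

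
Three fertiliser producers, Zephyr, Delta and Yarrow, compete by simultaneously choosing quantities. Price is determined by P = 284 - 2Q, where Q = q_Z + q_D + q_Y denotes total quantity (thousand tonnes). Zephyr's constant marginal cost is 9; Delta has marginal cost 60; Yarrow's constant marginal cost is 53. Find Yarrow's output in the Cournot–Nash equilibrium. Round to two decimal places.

24.25

Zephyr's profit: π_Z = (284 - 2Q)q_Z - (9q_Z). Setting ∂π_Z/∂q_Z = 0: 275 - 4q_Z - 2(q_D + q_Y) = 0.
Delta's profit: π_D = (284 - 2Q)q_D - (60q_D). Setting ∂π_D/∂q_D = 0: 224 - 4q_D - 2(q_Z + q_Y) = 0.
Yarrow's profit: π_Y = (284 - 2Q)q_Y - (53q_Y). Setting ∂π_Y/∂q_Y = 0: 231 - 4q_Y - 2(q_Z + q_D) = 0.
Adding the 3 first-order conditions: 730 − 8Q = 0, so Q = 365/4.
Back-substituting: q_Z = (275 − 365/2)/2 = 185/4, q_D = (224 − 365/2)/2 = 83/4, q_Y = (231 − 365/2)/2 = 97/4.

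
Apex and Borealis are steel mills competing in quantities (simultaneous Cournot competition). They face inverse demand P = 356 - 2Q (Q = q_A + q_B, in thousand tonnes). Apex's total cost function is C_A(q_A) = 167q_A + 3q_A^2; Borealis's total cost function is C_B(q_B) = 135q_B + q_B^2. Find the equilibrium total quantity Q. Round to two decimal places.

45.07

Apex's profit: π_A = (356 - 2Q)q_A - (167q_A + 3q_A²). Setting ∂π_A/∂q_A = 0: 189 - 10q_A - 2(q_B) = 0.
Borealis's first-order condition: 221 - 6q_B - 2(q_A) = 0.
So q_A = (189 - 2q_B)/10 and q_B = (221 - 2q_A)/6.
Solving the pair: q_A = 173/14, q_B = 229/7.
Total output Q = 173/14 + 229/7 = 631/14.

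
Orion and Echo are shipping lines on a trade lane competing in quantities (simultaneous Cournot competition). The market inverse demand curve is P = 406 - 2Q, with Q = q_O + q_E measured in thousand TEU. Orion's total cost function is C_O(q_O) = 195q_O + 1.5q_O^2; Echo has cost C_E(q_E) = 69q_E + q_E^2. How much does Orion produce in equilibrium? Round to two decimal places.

Orion's profit: π_O = (406 - 2Q)q_O - (195q_O + (3/2)q_O²). Setting ∂π_O/∂q_O = 0: 211 - 7q_O - 2(q_E) = 0.
Echo's first-order condition: 337 - 6q_E - 2(q_O) = 0.
So q_O = (211 - 2q_E)/7 and q_E = (337 - 2q_O)/6.
Substituting one into the other gives q_O = 296/19 and q_E = 1937/38.

15.58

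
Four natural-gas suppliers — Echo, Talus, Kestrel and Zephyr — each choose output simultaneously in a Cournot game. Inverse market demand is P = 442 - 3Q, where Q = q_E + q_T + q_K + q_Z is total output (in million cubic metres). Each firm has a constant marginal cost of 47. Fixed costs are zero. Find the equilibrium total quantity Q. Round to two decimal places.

105.33

Each firm earns π_i = (442 - 3Q)q_i - 47q_i.
First-order condition (treating rivals' output as given): 395 - 6q_i - 3·Σ_{j≠i} q_j = 0.
By symmetry each firm produces the same amount; substituting Σ_{j≠i} q_j = 3q_i yields q_i = 395/15 = 79/3.
Total output Q = 79/3 + 79/3 + 79/3 + 79/3 = 316/3.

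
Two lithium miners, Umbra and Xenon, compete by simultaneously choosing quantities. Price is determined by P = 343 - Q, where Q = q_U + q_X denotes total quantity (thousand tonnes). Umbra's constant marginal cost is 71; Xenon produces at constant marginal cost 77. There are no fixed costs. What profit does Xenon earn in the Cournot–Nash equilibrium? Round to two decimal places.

Umbra's profit: π_U = (343 - Q)q_U - (71q_U). Setting ∂π_U/∂q_U = 0: 272 - 2q_U - (q_X) = 0.
Xenon's profit: π_X = (343 - Q)q_X - (77q_X). Setting ∂π_X/∂q_X = 0: 266 - 2q_X - (q_U) = 0.
Best responses: q_U = (272 - q_X)/2, q_X = (266 - q_U)/2.
Solving the pair: q_U = 278/3, q_X = 260/3.
Price P = 343 - 538/3 = 491/3.
Xenon's profit: (491/3 - 77)·(260/3) = 7511.1111.

7511.11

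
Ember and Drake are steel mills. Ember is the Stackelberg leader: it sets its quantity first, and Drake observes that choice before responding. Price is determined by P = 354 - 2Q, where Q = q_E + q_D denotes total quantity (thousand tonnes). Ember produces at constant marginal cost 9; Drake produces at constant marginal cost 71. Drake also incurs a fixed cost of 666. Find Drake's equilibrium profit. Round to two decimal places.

The follower Drake best-responds to any q_E: π_D = (354 - 2Q)q_D - 71q_D.
Follower FOC: 283 - 2q_E - 4q_D = 0, so q_D(q_E) = (283 - 2q_E)/4.
The leader anticipates this reaction. Substituting into P = 354 - 2Q gives P = 425/2 - q_E, so π_E = (425/2 - q_E)q_E - 9q_E.
The leader's first-order condition 407/2 - 2q_E = 0 yields q_E = 407/4.
Then q_D = (283 - 2·(407/4))/4 = 159/8.
Price P = 354 - 2·(973/8) = 443/4.
Drake's profit: (443/4 - 71)·(159/8) - 666 = 124.0313.

124.03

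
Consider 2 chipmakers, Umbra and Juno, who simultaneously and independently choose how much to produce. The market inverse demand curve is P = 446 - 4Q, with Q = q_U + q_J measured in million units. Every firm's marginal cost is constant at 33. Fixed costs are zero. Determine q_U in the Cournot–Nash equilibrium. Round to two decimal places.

34.42

A representative firm's profit is π_i = q_i(446 - 4Q) - 33q_i.
Setting ∂π_i/∂q_i = 0 with rivals' quantities fixed: 413 - 8q_i - 4q_j = 0.
With identical firms every q_j equals q_i, so q_j = q_i and 413 = 12q_i, giving q_i = 413/12.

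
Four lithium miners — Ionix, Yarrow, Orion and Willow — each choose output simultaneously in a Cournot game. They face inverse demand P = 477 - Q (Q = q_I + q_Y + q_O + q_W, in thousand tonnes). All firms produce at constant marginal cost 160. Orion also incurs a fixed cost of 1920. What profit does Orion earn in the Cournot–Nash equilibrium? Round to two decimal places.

2099.56

A representative firm's profit is π_i = q_i(477 - Q) - 160q_i.
Setting ∂π_i/∂q_i = 0 with rivals' quantities fixed: 317 - 2q_i - Σ_{j≠i} q_j = 0.
With identical firms every q_j equals q_i, so Σ_{j≠i} q_j = 3q_i and 317 = 5q_i, giving q_i = 317/5.
Price P = 477 - 1268/5 = 1117/5.
Orion's profit: (1117/5 - 160)·(317/5) - 1920 = 2099.5600.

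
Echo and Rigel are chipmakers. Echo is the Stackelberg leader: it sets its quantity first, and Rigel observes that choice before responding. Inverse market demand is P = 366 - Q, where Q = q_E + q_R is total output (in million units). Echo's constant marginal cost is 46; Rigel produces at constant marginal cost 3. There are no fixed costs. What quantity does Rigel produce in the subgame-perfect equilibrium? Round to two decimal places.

112.25

Solve by backward induction. Given q_E, the follower Rigel maximises π_R = (366 - q_E - q_R)q_R - 3q_R.
Setting the follower's marginal profit to zero, 363 - q_E - 2q_R = 0, i.e. q_R = (363 - q_E)/2.
The leader anticipates this reaction. Substituting into P = 366 - Q gives P = 369/2 - (1/2)q_E, so π_E = (369/2 - (1/2)q_E)q_E - 46q_E.
Leader FOC: 277/2 - q_E = 0, so q_E = 277/2.
Then q_R = (363 - 277/2)/2 = 449/4.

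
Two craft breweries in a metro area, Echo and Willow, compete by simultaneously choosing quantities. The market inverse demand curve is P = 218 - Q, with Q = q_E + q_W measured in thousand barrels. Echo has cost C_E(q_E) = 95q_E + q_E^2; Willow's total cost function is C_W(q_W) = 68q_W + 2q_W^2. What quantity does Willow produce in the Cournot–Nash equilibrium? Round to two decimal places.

20.74

Echo's profit: π_E = (218 - Q)q_E - (95q_E + q_E²). Setting ∂π_E/∂q_E = 0: 123 - 4q_E - (q_W) = 0.
Willow's profit: π_W = (218 - Q)q_W - (68q_W + 2q_W²). Setting ∂π_W/∂q_W = 0: 150 - 6q_W - (q_E) = 0.
So q_E = (123 - q_W)/4 and q_W = (150 - q_E)/6.
Solving the pair: q_E = 588/23, q_W = 477/23.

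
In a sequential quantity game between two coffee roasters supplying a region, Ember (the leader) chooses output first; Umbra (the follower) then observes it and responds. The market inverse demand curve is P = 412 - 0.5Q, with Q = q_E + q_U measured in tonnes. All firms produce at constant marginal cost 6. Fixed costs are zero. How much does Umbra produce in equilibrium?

203

The follower Umbra best-responds to any q_E: π_U = (412 - 0.5Q)q_U - 6q_U.
∂π_U/∂q_U = 406 - (1/2)q_E - q_U = 0 gives the reaction function q_U = (406 - (1/2)q_E).
The leader anticipates this reaction. Substituting into P = 412 - 0.5Q gives P = 209 - (1/4)q_E, so π_E = (209 - (1/4)q_E)q_E - 6q_E.
Maximising: ∂π_E/∂q_E = 203 - (1/2)q_E = 0, giving q_E = 406.
Then q_U = (406 - (1/2)·406) = 203.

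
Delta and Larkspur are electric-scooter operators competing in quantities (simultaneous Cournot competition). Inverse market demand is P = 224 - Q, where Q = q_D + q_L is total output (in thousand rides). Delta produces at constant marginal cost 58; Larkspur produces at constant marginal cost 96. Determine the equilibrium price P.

126

Delta's profit: π_D = (224 - Q)q_D - (58q_D). Setting ∂π_D/∂q_D = 0: 166 - 2q_D - (q_L) = 0.
Larkspur's profit: π_L = (224 - Q)q_L - (96q_L). Setting ∂π_L/∂q_L = 0: 128 - 2q_L - (q_D) = 0.
Rearranging gives the reaction functions q_D = (166 - q_L)/2 and q_L = (128 - q_D)/2.
Substituting one into the other gives q_D = 68 and q_L = 30.
Total output Q = 98, so price P = 224 - 98 = 126.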